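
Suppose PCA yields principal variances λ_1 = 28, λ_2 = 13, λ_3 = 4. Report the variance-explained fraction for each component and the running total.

Step 1 — total variance = trace(Sigma) = Σ λ_i = 28 + 13 + 4 = 45.

Step 2 — fraction explained by component i = λ_i / Σ λ:
  PC1: 28/45 = 0.6222
  PC2: 13/45 = 0.2889
  PC3: 4/45 = 0.0889

Step 3 — cumulative fraction after k components = (λ_1 + ... + λ_k) / Σ λ:
  k = 1: 28/45 = 0.6222
  k = 2: (28 + 13)/45 = 41/45 = 0.9111
  k = 3: (28 + 13 + 4)/45 = 45/45 = 1

Summary (fraction, with percent):

explained: PC1 0.6222 (62.22%), PC2 0.2889 (28.89%), PC3 0.0889 (8.89%);  cumulative: 0.6222, 0.9111, 1


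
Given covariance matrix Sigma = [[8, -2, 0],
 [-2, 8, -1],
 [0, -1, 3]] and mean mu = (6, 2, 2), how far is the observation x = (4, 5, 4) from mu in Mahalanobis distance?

Step 1 — centre the observation: (x - mu) = (-2, 3, 2).

Step 2 — invert Sigma (cofactor / det for 3×3, or solve directly):
  Sigma^{-1} = [[0.1337, 0.0349, 0.0116],
 [0.0349, 0.1395, 0.0465],
 [0.0116, 0.0465, 0.3488]].

Step 3 — form the quadratic (x - mu)^T · Sigma^{-1} · (x - mu):
  Sigma^{-1} · (x - mu) = (-0.1395, 0.4419, 0.814).
  (x - mu)^T · [Sigma^{-1} · (x - mu)] = (-2)·(-0.1395) + (3)·(0.4419) + (2)·(0.814) = 3.2326.

Step 4 — take square root: d = √(3.2326) ≈ 1.7979.

d(x, mu) = √(3.2326) ≈ 1.7979


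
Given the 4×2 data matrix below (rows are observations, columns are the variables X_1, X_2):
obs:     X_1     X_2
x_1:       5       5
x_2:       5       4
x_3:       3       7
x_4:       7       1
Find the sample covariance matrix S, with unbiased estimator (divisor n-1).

Step 1 — column means:
  mean(X_1) = (5 + 5 + 3 + 7) / 4 = 20/4 = 5
  mean(X_2) = (5 + 4 + 7 + 1) / 4 = 17/4 = 4.25

Step 2 — sample covariance S[i,j] = (1/(n-1)) · Σ_k (x_{k,i} - mean_i) · (x_{k,j} - mean_j), with n-1 = 3.
  S[X_1,X_1] = ((0)·(0) + (0)·(0) + (-2)·(-2) + (2)·(2)) / 3 = 8/3 = 2.6667
  S[X_1,X_2] = ((0)·(0.75) + (0)·(-0.25) + (-2)·(2.75) + (2)·(-3.25)) / 3 = -12/3 = -4
  S[X_2,X_2] = ((0.75)·(0.75) + (-0.25)·(-0.25) + (2.75)·(2.75) + (-3.25)·(-3.25)) / 3 = 18.75/3 = 6.25

S is symmetric (S[j,i] = S[i,j]). Assembling:

S = [[2.6667, -4],
 [-4, 6.25]]


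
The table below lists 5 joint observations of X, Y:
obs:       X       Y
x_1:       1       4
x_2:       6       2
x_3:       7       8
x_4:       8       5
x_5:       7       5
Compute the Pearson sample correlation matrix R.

Step 1 — column means:
  mean(X) = (1 + 6 + 7 + 8 + 7) / 5 = 29/5 = 5.8
  mean(Y) = (4 + 2 + 8 + 5 + 5) / 5 = 24/5 = 4.8

Step 2 — sample variances and covariances s[i,j] = (1/(n-1)) · Σ_k (x_{k,i} - mean_i) · (x_{k,j} - mean_j), with n-1 = 4:
  s[X,X] = ((-4.8)·(-4.8) + (0.2)·(0.2) + (1.2)·(1.2) + (2.2)·(2.2) + (1.2)·(1.2)) / 4 = 30.8/4 = 7.7
  s[X,Y] = ((-4.8)·(-0.8) + (0.2)·(-2.8) + (1.2)·(3.2) + (2.2)·(0.2) + (1.2)·(0.2)) / 4 = 7.8/4 = 1.95
  s[Y,Y] = ((-0.8)·(-0.8) + (-2.8)·(-2.8) + (3.2)·(3.2) + (0.2)·(0.2) + (0.2)·(0.2)) / 4 = 18.8/4 = 4.7
  Sample standard deviations s_i = √(s[i,i]):
  s(X) = √(7.7) = 2.7749
  s(Y) = √(4.7) = 2.1679

Step 3 — r_{ij} = s_{ij} / (s_i · s_j):
  r[X,X] = 1 (diagonal).
  r[X,Y] = 1.95 / (2.7749 · 2.1679) = 1.95 / 6.0158 = 0.3241
  r[Y,Y] = 1 (diagonal).

R is symmetric with unit diagonal. Assembling:

R = [[1, 0.3241],
 [0.3241, 1]]


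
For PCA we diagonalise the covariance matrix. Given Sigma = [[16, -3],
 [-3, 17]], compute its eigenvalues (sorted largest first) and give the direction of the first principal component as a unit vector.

Step 1 — characteristic polynomial of 2×2 Sigma:
  det(Sigma - λI) = λ² - trace · λ + det = 0.
  trace = 16 + 17 = 33, det = 16·17 - (-3)² = 263.
Step 2 — discriminant:
  Δ = trace² - 4·det = 1089 - 1052 = 37.
Step 3 — eigenvalues:
  λ = (trace ± √Δ)/2 = (33 ± 6.0828)/2,
  λ_1 = 19.5414,  λ_2 = 13.4586.

Step 4 — unit eigenvector for λ_1: solve (Sigma - λ_1 I)v = 0. First row:
  (16 - 19.5414)·v_x + (-3)·v_y = 0, i.e. (-3.5414)·v_x + (-3)·v_y = 0,
  so v ∝ (b, λ_1 - a) = (-3, 3.5414); multiply by -1 so the first entry is positive: u = (3, -3.5414).
  ||u|| = √((3)² + (-3.5414)²) = √(21.5414) ≈ 4.6413,
  v_1 = u/||u|| ≈ (0.6464, -0.763) (||v_1|| = 1).

λ_1 = 19.5414,  λ_2 = 13.4586;  v_1 ≈ (0.6464, -0.763)


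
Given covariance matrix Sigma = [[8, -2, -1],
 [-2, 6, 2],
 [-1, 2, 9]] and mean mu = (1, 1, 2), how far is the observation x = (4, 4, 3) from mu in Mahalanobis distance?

Step 1 — centre the observation: (x - mu) = (3, 3, 1).

Step 2 — invert Sigma (cofactor / det for 3×3, or solve directly):
  Sigma^{-1} = [[0.1366, 0.0437, 0.0055],
 [0.0437, 0.194, -0.0383],
 [0.0055, -0.0383, 0.1202]].

Step 3 — form the quadratic (x - mu)^T · Sigma^{-1} · (x - mu):
  Sigma^{-1} · (x - mu) = (0.5464, 0.6749, 0.0219).
  (x - mu)^T · [Sigma^{-1} · (x - mu)] = (3)·(0.5464) + (3)·(0.6749) + (1)·(0.0219) = 3.6858.

Step 4 — take square root: d = √(3.6858) ≈ 1.9198.

d(x, mu) = √(3.6858) ≈ 1.9198


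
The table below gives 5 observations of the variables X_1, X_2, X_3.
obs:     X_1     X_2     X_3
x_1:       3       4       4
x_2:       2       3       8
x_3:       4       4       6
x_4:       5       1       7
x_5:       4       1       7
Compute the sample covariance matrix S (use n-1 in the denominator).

Step 1 — column means:
  mean(X_1) = (3 + 2 + 4 + 5 + 4) / 5 = 18/5 = 3.6
  mean(X_2) = (4 + 3 + 4 + 1 + 1) / 5 = 13/5 = 2.6
  mean(X_3) = (4 + 8 + 6 + 7 + 7) / 5 = 32/5 = 6.4

Step 2 — sample covariance S[i,j] = (1/(n-1)) · Σ_k (x_{k,i} - mean_i) · (x_{k,j} - mean_j), with n-1 = 4.
  S[X_1,X_1] = ((-0.6)·(-0.6) + (-1.6)·(-1.6) + (0.4)·(0.4) + (1.4)·(1.4) + (0.4)·(0.4)) / 4 = 5.2/4 = 1.3
  S[X_1,X_2] = ((-0.6)·(1.4) + (-1.6)·(0.4) + (0.4)·(1.4) + (1.4)·(-1.6) + (0.4)·(-1.6)) / 4 = -3.8/4 = -0.95
  S[X_1,X_3] = ((-0.6)·(-2.4) + (-1.6)·(1.6) + (0.4)·(-0.4) + (1.4)·(0.6) + (0.4)·(0.6)) / 4 = -0.2/4 = -0.05
  S[X_2,X_2] = ((1.4)·(1.4) + (0.4)·(0.4) + (1.4)·(1.4) + (-1.6)·(-1.6) + (-1.6)·(-1.6)) / 4 = 9.2/4 = 2.3
  S[X_2,X_3] = ((1.4)·(-2.4) + (0.4)·(1.6) + (1.4)·(-0.4) + (-1.6)·(0.6) + (-1.6)·(0.6)) / 4 = -5.2/4 = -1.3
  S[X_3,X_3] = ((-2.4)·(-2.4) + (1.6)·(1.6) + (-0.4)·(-0.4) + (0.6)·(0.6) + (0.6)·(0.6)) / 4 = 9.2/4 = 2.3

S is symmetric (S[j,i] = S[i,j]). Assembling:

S = [[1.3, -0.95, -0.05],
 [-0.95, 2.3, -1.3],
 [-0.05, -1.3, 2.3]]


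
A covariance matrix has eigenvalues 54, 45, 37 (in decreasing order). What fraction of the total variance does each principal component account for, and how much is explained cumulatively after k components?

Step 1 — total variance = trace(Sigma) = Σ λ_i = 54 + 45 + 37 = 136.

Step 2 — fraction explained by component i = λ_i / Σ λ:
  PC1: 54/136 = 0.3971
  PC2: 45/136 = 0.3309
  PC3: 37/136 = 0.2721

Step 3 — cumulative fraction after k components = (λ_1 + ... + λ_k) / Σ λ:
  k = 1: 54/136 = 0.3971
  k = 2: (54 + 45)/136 = 99/136 = 0.7279
  k = 3: (54 + 45 + 37)/136 = 136/136 = 1

Summary (fraction, with percent):

explained: PC1 0.3971 (39.71%), PC2 0.3309 (33.09%), PC3 0.2721 (27.21%);  cumulative: 0.3971, 0.7279, 1


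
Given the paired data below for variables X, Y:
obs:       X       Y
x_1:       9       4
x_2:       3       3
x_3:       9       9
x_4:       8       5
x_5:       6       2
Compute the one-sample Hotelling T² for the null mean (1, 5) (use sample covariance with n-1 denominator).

Step 1 — sample mean vector:
  mean(X) = (9 + 3 + 9 + 8 + 6) / 5 = 35/5 = 7
  mean(Y) = (4 + 3 + 9 + 5 + 2) / 5 = 23/5 = 4.6
  x̄ = (7, 4.6),  deviation x̄ - mu_0 = (7, 4.6) - (1, 5) = (6, -0.4).

Step 2 — sample covariance matrix, S[i,j] = (1/(n-1)) · Σ_k (x_{k,i} - mean_i) · (x_{k,j} - mean_j), divisor n-1 = 4:
  S[X,X] = ((2)·(2) + (-4)·(-4) + (2)·(2) + (1)·(1) + (-1)·(-1)) / 4 = 26/4 = 6.5
  S[X,Y] = ((2)·(-0.6) + (-4)·(-1.6) + (2)·(4.4) + (1)·(0.4) + (-1)·(-2.6)) / 4 = 17/4 = 4.25
  S[Y,Y] = ((-0.6)·(-0.6) + (-1.6)·(-1.6) + (4.4)·(4.4) + (0.4)·(0.4) + (-2.6)·(-2.6)) / 4 = 29.2/4 = 7.3
  S = [[6.5, 4.25],
 [4.25, 7.3]].

Step 3 — invert S. det(S) = 6.5·7.3 - (4.25)² = 29.3875.
  S^{-1} = (1/det) · [[d, -b], [-b, a]] = [[0.2484, -0.1446],
 [-0.1446, 0.2212]].

Step 4 — quadratic form (x̄ - mu_0)^T · S^{-1} · (x̄ - mu_0):
  S^{-1} · (x̄ - mu_0) = (1.5483, -0.9562),
  (x̄ - mu_0)^T · [...] = (6)·(1.5483) + (-0.4)·(-0.9562) = 9.6721.

Step 5 — scale by n: T² = 5 · 9.6721 = 48.3607.

T² ≈ 48.3607


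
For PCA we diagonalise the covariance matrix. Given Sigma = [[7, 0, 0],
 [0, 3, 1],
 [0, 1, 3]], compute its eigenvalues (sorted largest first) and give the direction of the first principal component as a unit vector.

Step 1 — characteristic polynomial p(λ) = det(λI - Sigma) = λ³ - tr·λ² + c_1·λ - det, where tr = trace, c_1 = sum of the principal 2×2 minors, det = det(Sigma):
  tr = 7 + 3 + 3 = 13,
  c_1 = (7·3 - (0)²) + (7·3 - (0)²) + (3·3 - (1)²) = 21 + 21 + 8 = 50,
  det = 7·(3·3 - (1)²) - (0)·((0)·3 - (1)·(0)) + (0)·((0)·(1) - 3·(0)) = 7·(8) - (0)·(0) + (0)·(0) = 56.
  So p(λ) = λ³ - 13λ² + 50λ - 56.
Step 2 — look for an integer root (rational root theorem: any rational root is an integer divisor of 56). Testing λ = 2:
  p(2) = 8 - 52 + 100 - 56 = 0  ✓
  Dividing out (λ - 2): p(λ) = (λ - 2)(λ² - 11λ + 28).
Step 3 — remaining eigenvalues from the quadratic λ² - 11λ + 28 = 0:
  Δ = 11² - 4·28 = 121 - 112 = 9,  λ = (11 ± √9)/2 = (11 ± 3)/2 = 7 or 4.
  Sorted: λ_1 = 7,  λ_2 = 4,  λ_3 = 2  (check: sum = 13 = tr ✓).

Step 4 — unit eigenvector for λ_1 = 7: v spans the null space of (Sigma - λ_1 I), whose rows are
  r_1 = (0, 0, 0),  r_2 = (0, -4, 1),  r_3 = (0, 1, -4).
  v is orthogonal to every row, so take v ∝ r_2 × r_3 = ((-4)·(-4) - (1)·(1), (1)·(0) - (0)·(-4), (0)·(1) - (-4)·(0)) = (15, 0, 0).
  Rescale (divide by 15): u = (1, 0, 0).
  ||u|| = √((1)² + (0)² + (0)²) = √(1) = 1,  v_1 = u/||u|| ≈ (1, 0, 0) (||v_1|| = 1).

λ_1 = 7,  λ_2 = 4,  λ_3 = 2;  v_1 ≈ (1, 0, 0)


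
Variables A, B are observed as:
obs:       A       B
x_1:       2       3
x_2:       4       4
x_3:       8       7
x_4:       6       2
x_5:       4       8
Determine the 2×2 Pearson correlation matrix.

Step 1 — column means:
  mean(A) = (2 + 4 + 8 + 6 + 4) / 5 = 24/5 = 4.8
  mean(B) = (3 + 4 + 7 + 2 + 8) / 5 = 24/5 = 4.8

Step 2 — sample variances and covariances s[i,j] = (1/(n-1)) · Σ_k (x_{k,i} - mean_i) · (x_{k,j} - mean_j), with n-1 = 4:
  s[A,A] = ((-2.8)·(-2.8) + (-0.8)·(-0.8) + (3.2)·(3.2) + (1.2)·(1.2) + (-0.8)·(-0.8)) / 4 = 20.8/4 = 5.2
  s[A,B] = ((-2.8)·(-1.8) + (-0.8)·(-0.8) + (3.2)·(2.2) + (1.2)·(-2.8) + (-0.8)·(3.2)) / 4 = 6.8/4 = 1.7
  s[B,B] = ((-1.8)·(-1.8) + (-0.8)·(-0.8) + (2.2)·(2.2) + (-2.8)·(-2.8) + (3.2)·(3.2)) / 4 = 26.8/4 = 6.7
  Sample standard deviations s_i = √(s[i,i]):
  s(A) = √(5.2) = 2.2804
  s(B) = √(6.7) = 2.5884

Step 3 — r_{ij} = s_{ij} / (s_i · s_j):
  r[A,A] = 1 (diagonal).
  r[A,B] = 1.7 / (2.2804 · 2.5884) = 1.7 / 5.9025 = 0.288
  r[B,B] = 1 (diagonal).

R is symmetric with unit diagonal. Assembling:

R = [[1, 0.288],
 [0.288, 1]]


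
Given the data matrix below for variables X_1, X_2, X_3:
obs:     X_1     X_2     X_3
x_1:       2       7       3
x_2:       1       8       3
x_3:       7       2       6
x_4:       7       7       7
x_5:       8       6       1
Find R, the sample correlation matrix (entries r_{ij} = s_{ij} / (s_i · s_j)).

Step 1 — column means:
  mean(X_1) = (2 + 1 + 7 + 7 + 8) / 5 = 25/5 = 5
  mean(X_2) = (7 + 8 + 2 + 7 + 6) / 5 = 30/5 = 6
  mean(X_3) = (3 + 3 + 6 + 7 + 1) / 5 = 20/5 = 4

Step 2 — sample variances and covariances s[i,j] = (1/(n-1)) · Σ_k (x_{k,i} - mean_i) · (x_{k,j} - mean_j), with n-1 = 4:
  s[X_1,X_1] = ((-3)·(-3) + (-4)·(-4) + (2)·(2) + (2)·(2) + (3)·(3)) / 4 = 42/4 = 10.5
  s[X_1,X_2] = ((-3)·(1) + (-4)·(2) + (2)·(-4) + (2)·(1) + (3)·(0)) / 4 = -17/4 = -4.25
  s[X_1,X_3] = ((-3)·(-1) + (-4)·(-1) + (2)·(2) + (2)·(3) + (3)·(-3)) / 4 = 8/4 = 2
  s[X_2,X_2] = ((1)·(1) + (2)·(2) + (-4)·(-4) + (1)·(1) + (0)·(0)) / 4 = 22/4 = 5.5
  s[X_2,X_3] = ((1)·(-1) + (2)·(-1) + (-4)·(2) + (1)·(3) + (0)·(-3)) / 4 = -8/4 = -2
  s[X_3,X_3] = ((-1)·(-1) + (-1)·(-1) + (2)·(2) + (3)·(3) + (-3)·(-3)) / 4 = 24/4 = 6
  Sample standard deviations s_i = √(s[i,i]):
  s(X_1) = √(10.5) = 3.2404
  s(X_2) = √(5.5) = 2.3452
  s(X_3) = √(6) = 2.4495

Step 3 — r_{ij} = s_{ij} / (s_i · s_j):
  r[X_1,X_1] = 1 (diagonal).
  r[X_1,X_2] = -4.25 / (3.2404 · 2.3452) = -4.25 / 7.5993 = -0.5593
  r[X_1,X_3] = 2 / (3.2404 · 2.4495) = 2 / 7.9373 = 0.252
  r[X_2,X_2] = 1 (diagonal).
  r[X_2,X_3] = -2 / (2.3452 · 2.4495) = -2 / 5.7446 = -0.3482
  r[X_3,X_3] = 1 (diagonal).

R is symmetric with unit diagonal. Assembling:

R = [[1, -0.5593, 0.252],
 [-0.5593, 1, -0.3482],
 [0.252, -0.3482, 1]]


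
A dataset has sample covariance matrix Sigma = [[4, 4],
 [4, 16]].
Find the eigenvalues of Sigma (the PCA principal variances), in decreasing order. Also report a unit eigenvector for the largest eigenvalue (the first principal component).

Step 1 — characteristic polynomial of 2×2 Sigma:
  det(Sigma - λI) = λ² - trace · λ + det = 0.
  trace = 4 + 16 = 20, det = 4·16 - (4)² = 48.
Step 2 — discriminant:
  Δ = trace² - 4·det = 400 - 192 = 208.
Step 3 — eigenvalues:
  λ = (trace ± √Δ)/2 = (20 ± 14.4222)/2,
  λ_1 = 17.2111,  λ_2 = 2.7889.

Step 4 — unit eigenvector for λ_1: solve (Sigma - λ_1 I)v = 0. First row:
  (4 - 17.2111)·v_x + (4)·v_y = 0, i.e. (-13.2111)·v_x + (4)·v_y = 0,
  so v ∝ (b, λ_1 - a) = (4, 13.2111) = u.
  ||u|| = √((4)² + (13.2111)²) = √(190.5332) ≈ 13.8034,
  v_1 = u/||u|| ≈ (0.2898, 0.9571) (||v_1|| = 1).

λ_1 = 17.2111,  λ_2 = 2.7889;  v_1 ≈ (0.2898, 0.9571)


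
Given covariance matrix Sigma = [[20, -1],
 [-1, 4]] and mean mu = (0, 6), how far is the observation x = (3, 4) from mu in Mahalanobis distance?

Step 1 — centre the observation: (x - mu) = (3, -2).

Step 2 — invert Sigma. det(Sigma) = 20·4 - (-1)² = 79.
  Sigma^{-1} = (1/det) · [[d, -b], [-b, a]] = [[0.0506, 0.0127],
 [0.0127, 0.2532]].

Step 3 — form the quadratic (x - mu)^T · Sigma^{-1} · (x - mu):
  Sigma^{-1} · (x - mu) = (0.1266, -0.4684).
  (x - mu)^T · [Sigma^{-1} · (x - mu)] = (3)·(0.1266) + (-2)·(-0.4684) = 1.3165.

Step 4 — take square root: d = √(1.3165) ≈ 1.1474.

d(x, mu) = √(1.3165) ≈ 1.1474


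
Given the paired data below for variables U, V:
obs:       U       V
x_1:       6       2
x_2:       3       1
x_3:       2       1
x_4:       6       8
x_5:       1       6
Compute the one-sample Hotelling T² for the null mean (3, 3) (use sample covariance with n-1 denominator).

Step 1 — sample mean vector:
  mean(U) = (6 + 3 + 2 + 6 + 1) / 5 = 18/5 = 3.6
  mean(V) = (2 + 1 + 1 + 8 + 6) / 5 = 18/5 = 3.6
  x̄ = (3.6, 3.6),  deviation x̄ - mu_0 = (3.6, 3.6) - (3, 3) = (0.6, 0.6).

Step 2 — sample covariance matrix, S[i,j] = (1/(n-1)) · Σ_k (x_{k,i} - mean_i) · (x_{k,j} - mean_j), divisor n-1 = 4:
  S[U,U] = ((2.4)·(2.4) + (-0.6)·(-0.6) + (-1.6)·(-1.6) + (2.4)·(2.4) + (-2.6)·(-2.6)) / 4 = 21.2/4 = 5.3
  S[U,V] = ((2.4)·(-1.6) + (-0.6)·(-2.6) + (-1.6)·(-2.6) + (2.4)·(4.4) + (-2.6)·(2.4)) / 4 = 6.2/4 = 1.55
  S[V,V] = ((-1.6)·(-1.6) + (-2.6)·(-2.6) + (-2.6)·(-2.6) + (4.4)·(4.4) + (2.4)·(2.4)) / 4 = 41.2/4 = 10.3
  S = [[5.3, 1.55],
 [1.55, 10.3]].

Step 3 — invert S. det(S) = 5.3·10.3 - (1.55)² = 52.1875.
  S^{-1} = (1/det) · [[d, -b], [-b, a]] = [[0.1974, -0.0297],
 [-0.0297, 0.1016]].

Step 4 — quadratic form (x̄ - mu_0)^T · S^{-1} · (x̄ - mu_0):
  S^{-1} · (x̄ - mu_0) = (0.1006, 0.0431),
  (x̄ - mu_0)^T · [...] = (0.6)·(0.1006) + (0.6)·(0.0431) = 0.0862.

Step 5 — scale by n: T² = 5 · 0.0862 = 0.4311.

T² ≈ 0.4311


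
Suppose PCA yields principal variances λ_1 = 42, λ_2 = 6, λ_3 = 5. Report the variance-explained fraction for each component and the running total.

Step 1 — total variance = trace(Sigma) = Σ λ_i = 42 + 6 + 5 = 53.

Step 2 — fraction explained by component i = λ_i / Σ λ:
  PC1: 42/53 = 0.7925
  PC2: 6/53 = 0.1132
  PC3: 5/53 = 0.0943

Step 3 — cumulative fraction after k components = (λ_1 + ... + λ_k) / Σ λ:
  k = 1: 42/53 = 0.7925
  k = 2: (42 + 6)/53 = 48/53 = 0.9057
  k = 3: (42 + 6 + 5)/53 = 53/53 = 1

Summary (fraction, with percent):

explained: PC1 0.7925 (79.25%), PC2 0.1132 (11.32%), PC3 0.0943 (9.43%);  cumulative: 0.7925, 0.9057, 1


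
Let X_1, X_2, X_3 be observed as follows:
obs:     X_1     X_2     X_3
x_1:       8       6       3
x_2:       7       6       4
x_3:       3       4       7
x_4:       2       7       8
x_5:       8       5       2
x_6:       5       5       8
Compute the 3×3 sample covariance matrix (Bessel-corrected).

Step 1 — column means:
  mean(X_1) = (8 + 7 + 3 + 2 + 8 + 5) / 6 = 33/6 = 5.5
  mean(X_2) = (6 + 6 + 4 + 7 + 5 + 5) / 6 = 33/6 = 5.5
  mean(X_3) = (3 + 4 + 7 + 8 + 2 + 8) / 6 = 32/6 = 5.3333

Step 2 — sample covariance S[i,j] = (1/(n-1)) · Σ_k (x_{k,i} - mean_i) · (x_{k,j} - mean_j), with n-1 = 5.
  S[X_1,X_1] = ((2.5)·(2.5) + (1.5)·(1.5) + (-2.5)·(-2.5) + (-3.5)·(-3.5) + (2.5)·(2.5) + (-0.5)·(-0.5)) / 5 = 33.5/5 = 6.7
  S[X_1,X_2] = ((2.5)·(0.5) + (1.5)·(0.5) + (-2.5)·(-1.5) + (-3.5)·(1.5) + (2.5)·(-0.5) + (-0.5)·(-0.5)) / 5 = -0.5/5 = -0.1
  S[X_1,X_3] = ((2.5)·(-2.3333) + (1.5)·(-1.3333) + (-2.5)·(1.6667) + (-3.5)·(2.6667) + (2.5)·(-3.3333) + (-0.5)·(2.6667)) / 5 = -31/5 = -6.2
  S[X_2,X_2] = ((0.5)·(0.5) + (0.5)·(0.5) + (-1.5)·(-1.5) + (1.5)·(1.5) + (-0.5)·(-0.5) + (-0.5)·(-0.5)) / 5 = 5.5/5 = 1.1
  S[X_2,X_3] = ((0.5)·(-2.3333) + (0.5)·(-1.3333) + (-1.5)·(1.6667) + (1.5)·(2.6667) + (-0.5)·(-3.3333) + (-0.5)·(2.6667)) / 5 = 0/5 = 0
  S[X_3,X_3] = ((-2.3333)·(-2.3333) + (-1.3333)·(-1.3333) + (1.6667)·(1.6667) + (2.6667)·(2.6667) + (-3.3333)·(-3.3333) + (2.6667)·(2.6667)) / 5 = 35.3333/5 = 7.0667

S is symmetric (S[j,i] = S[i,j]). Assembling:

S = [[6.7, -0.1, -6.2],
 [-0.1, 1.1, 0],
 [-6.2, 0, 7.0667]]


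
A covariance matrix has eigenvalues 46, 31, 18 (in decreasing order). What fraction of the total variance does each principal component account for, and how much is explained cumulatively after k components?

Step 1 — total variance = trace(Sigma) = Σ λ_i = 46 + 31 + 18 = 95.

Step 2 — fraction explained by component i = λ_i / Σ λ:
  PC1: 46/95 = 0.4842
  PC2: 31/95 = 0.3263
  PC3: 18/95 = 0.1895

Step 3 — cumulative fraction after k components = (λ_1 + ... + λ_k) / Σ λ:
  k = 1: 46/95 = 0.4842
  k = 2: (46 + 31)/95 = 77/95 = 0.8105
  k = 3: (46 + 31 + 18)/95 = 95/95 = 1

Summary (fraction, with percent):

explained: PC1 0.4842 (48.42%), PC2 0.3263 (32.63%), PC3 0.1895 (18.95%);  cumulative: 0.4842, 0.8105, 1


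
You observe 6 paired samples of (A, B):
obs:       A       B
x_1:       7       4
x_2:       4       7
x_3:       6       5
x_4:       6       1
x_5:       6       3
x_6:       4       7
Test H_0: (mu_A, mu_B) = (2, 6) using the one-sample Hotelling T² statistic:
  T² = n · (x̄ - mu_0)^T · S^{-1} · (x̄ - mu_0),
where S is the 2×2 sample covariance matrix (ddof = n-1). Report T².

Step 1 — sample mean vector:
  mean(A) = (7 + 4 + 6 + 6 + 6 + 4) / 6 = 33/6 = 5.5
  mean(B) = (4 + 7 + 5 + 1 + 3 + 7) / 6 = 27/6 = 4.5
  x̄ = (5.5, 4.5),  deviation x̄ - mu_0 = (5.5, 4.5) - (2, 6) = (3.5, -1.5).

Step 2 — sample covariance matrix, S[i,j] = (1/(n-1)) · Σ_k (x_{k,i} - mean_i) · (x_{k,j} - mean_j), divisor n-1 = 5:
  S[A,A] = ((1.5)·(1.5) + (-1.5)·(-1.5) + (0.5)·(0.5) + (0.5)·(0.5) + (0.5)·(0.5) + (-1.5)·(-1.5)) / 5 = 7.5/5 = 1.5
  S[A,B] = ((1.5)·(-0.5) + (-1.5)·(2.5) + (0.5)·(0.5) + (0.5)·(-3.5) + (0.5)·(-1.5) + (-1.5)·(2.5)) / 5 = -10.5/5 = -2.1
  S[B,B] = ((-0.5)·(-0.5) + (2.5)·(2.5) + (0.5)·(0.5) + (-3.5)·(-3.5) + (-1.5)·(-1.5) + (2.5)·(2.5)) / 5 = 27.5/5 = 5.5
  S = [[1.5, -2.1],
 [-2.1, 5.5]].

Step 3 — invert S. det(S) = 1.5·5.5 - (-2.1)² = 3.84.
  S^{-1} = (1/det) · [[d, -b], [-b, a]] = [[1.4323, 0.5469],
 [0.5469, 0.3906]].

Step 4 — quadratic form (x̄ - mu_0)^T · S^{-1} · (x̄ - mu_0):
  S^{-1} · (x̄ - mu_0) = (4.1927, 1.3281),
  (x̄ - mu_0)^T · [...] = (3.5)·(4.1927) + (-1.5)·(1.3281) = 12.6823.

Step 5 — scale by n: T² = 6 · 12.6823 = 76.0938.

T² ≈ 76.0938


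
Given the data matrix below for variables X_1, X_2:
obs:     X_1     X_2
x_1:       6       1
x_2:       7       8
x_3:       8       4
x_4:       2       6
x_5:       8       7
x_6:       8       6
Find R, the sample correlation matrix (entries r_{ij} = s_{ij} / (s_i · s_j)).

Step 1 — column means:
  mean(X_1) = (6 + 7 + 8 + 2 + 8 + 8) / 6 = 39/6 = 6.5
  mean(X_2) = (1 + 8 + 4 + 6 + 7 + 6) / 6 = 32/6 = 5.3333

Step 2 — sample variances and covariances s[i,j] = (1/(n-1)) · Σ_k (x_{k,i} - mean_i) · (x_{k,j} - mean_j), with n-1 = 5:
  s[X_1,X_1] = ((-0.5)·(-0.5) + (0.5)·(0.5) + (1.5)·(1.5) + (-4.5)·(-4.5) + (1.5)·(1.5) + (1.5)·(1.5)) / 5 = 27.5/5 = 5.5
  s[X_1,X_2] = ((-0.5)·(-4.3333) + (0.5)·(2.6667) + (1.5)·(-1.3333) + (-4.5)·(0.6667) + (1.5)·(1.6667) + (1.5)·(0.6667)) / 5 = 2/5 = 0.4
  s[X_2,X_2] = ((-4.3333)·(-4.3333) + (2.6667)·(2.6667) + (-1.3333)·(-1.3333) + (0.6667)·(0.6667) + (1.6667)·(1.6667) + (0.6667)·(0.6667)) / 5 = 31.3333/5 = 6.2667
  Sample standard deviations s_i = √(s[i,i]):
  s(X_1) = √(5.5) = 2.3452
  s(X_2) = √(6.2667) = 2.5033

Step 3 — r_{ij} = s_{ij} / (s_i · s_j):
  r[X_1,X_1] = 1 (diagonal).
  r[X_1,X_2] = 0.4 / (2.3452 · 2.5033) = 0.4 / 5.8708 = 0.0681
  r[X_2,X_2] = 1 (diagonal).

R is symmetric with unit diagonal. Assembling:

R = [[1, 0.0681],
 [0.0681, 1]]


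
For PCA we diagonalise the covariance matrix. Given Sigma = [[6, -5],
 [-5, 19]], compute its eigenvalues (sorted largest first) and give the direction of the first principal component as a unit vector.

Step 1 — characteristic polynomial of 2×2 Sigma:
  det(Sigma - λI) = λ² - trace · λ + det = 0.
  trace = 6 + 19 = 25, det = 6·19 - (-5)² = 89.
Step 2 — discriminant:
  Δ = trace² - 4·det = 625 - 356 = 269.
Step 3 — eigenvalues:
  λ = (trace ± √Δ)/2 = (25 ± 16.4012)/2,
  λ_1 = 20.7006,  λ_2 = 4.2994.

Step 4 — unit eigenvector for λ_1: solve (Sigma - λ_1 I)v = 0. First row:
  (6 - 20.7006)·v_x + (-5)·v_y = 0, i.e. (-14.7006)·v_x + (-5)·v_y = 0,
  so v ∝ (b, λ_1 - a) = (-5, 14.7006); multiply by -1 so the first entry is positive: u = (5, -14.7006).
  ||u|| = √((5)² + (-14.7006)²) = √(241.1079) ≈ 15.5277,
  v_1 = u/||u|| ≈ (0.322, -0.9467) (||v_1|| = 1).

λ_1 = 20.7006,  λ_2 = 4.2994;  v_1 ≈ (0.322, -0.9467)


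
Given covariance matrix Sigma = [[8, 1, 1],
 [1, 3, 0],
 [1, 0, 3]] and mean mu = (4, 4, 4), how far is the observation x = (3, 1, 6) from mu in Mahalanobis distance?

Step 1 — centre the observation: (x - mu) = (-1, -3, 2).

Step 2 — invert Sigma (cofactor / det for 3×3, or solve directly):
  Sigma^{-1} = [[0.1364, -0.0455, -0.0455],
 [-0.0455, 0.3485, 0.0152],
 [-0.0455, 0.0152, 0.3485]].

Step 3 — form the quadratic (x - mu)^T · Sigma^{-1} · (x - mu):
  Sigma^{-1} · (x - mu) = (-0.0909, -0.9697, 0.697).
  (x - mu)^T · [Sigma^{-1} · (x - mu)] = (-1)·(-0.0909) + (-3)·(-0.9697) + (2)·(0.697) = 4.3939.

Step 4 — take square root: d = √(4.3939) ≈ 2.0962.

d(x, mu) = √(4.3939) ≈ 2.0962


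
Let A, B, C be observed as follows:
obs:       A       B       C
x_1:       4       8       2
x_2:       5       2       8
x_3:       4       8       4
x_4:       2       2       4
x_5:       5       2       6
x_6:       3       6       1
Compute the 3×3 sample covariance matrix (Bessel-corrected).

Step 1 — column means:
  mean(A) = (4 + 5 + 4 + 2 + 5 + 3) / 6 = 23/6 = 3.8333
  mean(B) = (8 + 2 + 8 + 2 + 2 + 6) / 6 = 28/6 = 4.6667
  mean(C) = (2 + 8 + 4 + 4 + 6 + 1) / 6 = 25/6 = 4.1667

Step 2 — sample covariance S[i,j] = (1/(n-1)) · Σ_k (x_{k,i} - mean_i) · (x_{k,j} - mean_j), with n-1 = 5.
  S[A,A] = ((0.1667)·(0.1667) + (1.1667)·(1.1667) + (0.1667)·(0.1667) + (-1.8333)·(-1.8333) + (1.1667)·(1.1667) + (-0.8333)·(-0.8333)) / 5 = 6.8333/5 = 1.3667
  S[A,B] = ((0.1667)·(3.3333) + (1.1667)·(-2.6667) + (0.1667)·(3.3333) + (-1.8333)·(-2.6667) + (1.1667)·(-2.6667) + (-0.8333)·(1.3333)) / 5 = -1.3333/5 = -0.2667
  S[A,C] = ((0.1667)·(-2.1667) + (1.1667)·(3.8333) + (0.1667)·(-0.1667) + (-1.8333)·(-0.1667) + (1.1667)·(1.8333) + (-0.8333)·(-3.1667)) / 5 = 9.1667/5 = 1.8333
  S[B,B] = ((3.3333)·(3.3333) + (-2.6667)·(-2.6667) + (3.3333)·(3.3333) + (-2.6667)·(-2.6667) + (-2.6667)·(-2.6667) + (1.3333)·(1.3333)) / 5 = 45.3333/5 = 9.0667
  S[B,C] = ((3.3333)·(-2.1667) + (-2.6667)·(3.8333) + (3.3333)·(-0.1667) + (-2.6667)·(-0.1667) + (-2.6667)·(1.8333) + (1.3333)·(-3.1667)) / 5 = -26.6667/5 = -5.3333
  S[C,C] = ((-2.1667)·(-2.1667) + (3.8333)·(3.8333) + (-0.1667)·(-0.1667) + (-0.1667)·(-0.1667) + (1.8333)·(1.8333) + (-3.1667)·(-3.1667)) / 5 = 32.8333/5 = 6.5667

S is symmetric (S[j,i] = S[i,j]). Assembling:

S = [[1.3667, -0.2667, 1.8333],
 [-0.2667, 9.0667, -5.3333],
 [1.8333, -5.3333, 6.5667]]


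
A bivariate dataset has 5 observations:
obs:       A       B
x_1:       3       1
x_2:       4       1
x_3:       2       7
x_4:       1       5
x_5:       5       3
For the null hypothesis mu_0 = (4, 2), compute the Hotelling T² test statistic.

Step 1 — sample mean vector:
  mean(A) = (3 + 4 + 2 + 1 + 5) / 5 = 15/5 = 3
  mean(B) = (1 + 1 + 7 + 5 + 3) / 5 = 17/5 = 3.4
  x̄ = (3, 3.4),  deviation x̄ - mu_0 = (3, 3.4) - (4, 2) = (-1, 1.4).

Step 2 — sample covariance matrix, S[i,j] = (1/(n-1)) · Σ_k (x_{k,i} - mean_i) · (x_{k,j} - mean_j), divisor n-1 = 4:
  S[A,A] = ((0)·(0) + (1)·(1) + (-1)·(-1) + (-2)·(-2) + (2)·(2)) / 4 = 10/4 = 2.5
  S[A,B] = ((0)·(-2.4) + (1)·(-2.4) + (-1)·(3.6) + (-2)·(1.6) + (2)·(-0.4)) / 4 = -10/4 = -2.5
  S[B,B] = ((-2.4)·(-2.4) + (-2.4)·(-2.4) + (3.6)·(3.6) + (1.6)·(1.6) + (-0.4)·(-0.4)) / 4 = 27.2/4 = 6.8
  S = [[2.5, -2.5],
 [-2.5, 6.8]].

Step 3 — invert S. det(S) = 2.5·6.8 - (-2.5)² = 10.75.
  S^{-1} = (1/det) · [[d, -b], [-b, a]] = [[0.6326, 0.2326],
 [0.2326, 0.2326]].

Step 4 — quadratic form (x̄ - mu_0)^T · S^{-1} · (x̄ - mu_0):
  S^{-1} · (x̄ - mu_0) = (-0.307, 0.093),
  (x̄ - mu_0)^T · [...] = (-1)·(-0.307) + (1.4)·(0.093) = 0.4372.

Step 5 — scale by n: T² = 5 · 0.4372 = 2.186.

T² ≈ 2.186


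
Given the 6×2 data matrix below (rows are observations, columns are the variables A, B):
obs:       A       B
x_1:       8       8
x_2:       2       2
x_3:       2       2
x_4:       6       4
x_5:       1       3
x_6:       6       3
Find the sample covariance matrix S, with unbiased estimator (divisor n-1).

Step 1 — column means:
  mean(A) = (8 + 2 + 2 + 6 + 1 + 6) / 6 = 25/6 = 4.1667
  mean(B) = (8 + 2 + 2 + 4 + 3 + 3) / 6 = 22/6 = 3.6667

Step 2 — sample covariance S[i,j] = (1/(n-1)) · Σ_k (x_{k,i} - mean_i) · (x_{k,j} - mean_j), with n-1 = 5.
  S[A,A] = ((3.8333)·(3.8333) + (-2.1667)·(-2.1667) + (-2.1667)·(-2.1667) + (1.8333)·(1.8333) + (-3.1667)·(-3.1667) + (1.8333)·(1.8333)) / 5 = 40.8333/5 = 8.1667
  S[A,B] = ((3.8333)·(4.3333) + (-2.1667)·(-1.6667) + (-2.1667)·(-1.6667) + (1.8333)·(0.3333) + (-3.1667)·(-0.6667) + (1.8333)·(-0.6667)) / 5 = 25.3333/5 = 5.0667
  S[B,B] = ((4.3333)·(4.3333) + (-1.6667)·(-1.6667) + (-1.6667)·(-1.6667) + (0.3333)·(0.3333) + (-0.6667)·(-0.6667) + (-0.6667)·(-0.6667)) / 5 = 25.3333/5 = 5.0667

S is symmetric (S[j,i] = S[i,j]). Assembling:

S = [[8.1667, 5.0667],
 [5.0667, 5.0667]]


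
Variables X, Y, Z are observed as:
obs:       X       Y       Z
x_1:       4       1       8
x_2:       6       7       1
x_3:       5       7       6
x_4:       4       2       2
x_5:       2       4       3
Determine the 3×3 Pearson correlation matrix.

Step 1 — column means:
  mean(X) = (4 + 6 + 5 + 4 + 2) / 5 = 21/5 = 4.2
  mean(Y) = (1 + 7 + 7 + 2 + 4) / 5 = 21/5 = 4.2
  mean(Z) = (8 + 1 + 6 + 2 + 3) / 5 = 20/5 = 4

Step 2 — sample variances and covariances s[i,j] = (1/(n-1)) · Σ_k (x_{k,i} - mean_i) · (x_{k,j} - mean_j), with n-1 = 4:
  s[X,X] = ((-0.2)·(-0.2) + (1.8)·(1.8) + (0.8)·(0.8) + (-0.2)·(-0.2) + (-2.2)·(-2.2)) / 4 = 8.8/4 = 2.2
  s[X,Y] = ((-0.2)·(-3.2) + (1.8)·(2.8) + (0.8)·(2.8) + (-0.2)·(-2.2) + (-2.2)·(-0.2)) / 4 = 8.8/4 = 2.2
  s[X,Z] = ((-0.2)·(4) + (1.8)·(-3) + (0.8)·(2) + (-0.2)·(-2) + (-2.2)·(-1)) / 4 = -2/4 = -0.5
  s[Y,Y] = ((-3.2)·(-3.2) + (2.8)·(2.8) + (2.8)·(2.8) + (-2.2)·(-2.2) + (-0.2)·(-0.2)) / 4 = 30.8/4 = 7.7
  s[Y,Z] = ((-3.2)·(4) + (2.8)·(-3) + (2.8)·(2) + (-2.2)·(-2) + (-0.2)·(-1)) / 4 = -11/4 = -2.75
  s[Z,Z] = ((4)·(4) + (-3)·(-3) + (2)·(2) + (-2)·(-2) + (-1)·(-1)) / 4 = 34/4 = 8.5
  Sample standard deviations s_i = √(s[i,i]):
  s(X) = √(2.2) = 1.4832
  s(Y) = √(7.7) = 2.7749
  s(Z) = √(8.5) = 2.9155

Step 3 — r_{ij} = s_{ij} / (s_i · s_j):
  r[X,X] = 1 (diagonal).
  r[X,Y] = 2.2 / (1.4832 · 2.7749) = 2.2 / 4.1158 = 0.5345
  r[X,Z] = -0.5 / (1.4832 · 2.9155) = -0.5 / 4.3243 = -0.1156
  r[Y,Y] = 1 (diagonal).
  r[Y,Z] = -2.75 / (2.7749 · 2.9155) = -2.75 / 8.0901 = -0.3399
  r[Z,Z] = 1 (diagonal).

R is symmetric with unit diagonal. Assembling:

R = [[1, 0.5345, -0.1156],
 [0.5345, 1, -0.3399],
 [-0.1156, -0.3399, 1]]


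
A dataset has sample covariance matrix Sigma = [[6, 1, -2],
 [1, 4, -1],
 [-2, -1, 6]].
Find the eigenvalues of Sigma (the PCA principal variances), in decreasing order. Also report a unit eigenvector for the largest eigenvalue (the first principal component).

Step 1 — characteristic polynomial p(λ) = det(λI - Sigma) = λ³ - tr·λ² + c_1·λ - det, where tr = trace, c_1 = sum of the principal 2×2 minors, det = det(Sigma):
  tr = 6 + 4 + 6 = 16,
  c_1 = (6·4 - (1)²) + (6·6 - (-2)²) + (4·6 - (-1)²) = 23 + 32 + 23 = 78,
  det = 6·(4·6 - (-1)²) - (1)·((1)·6 - (-1)·(-2)) + (-2)·((1)·(-1) - 4·(-2)) = 6·(23) - (1)·(4) + (-2)·(7) = 120.
  So p(λ) = λ³ - 16λ² + 78λ - 120.
Step 2 — look for an integer root (rational root theorem: any rational root is an integer divisor of 120). Testing λ = 4:
  p(4) = 64 - 256 + 312 - 120 = 0  ✓
  Dividing out (λ - 4): p(λ) = (λ - 4)(λ² - 12λ + 30).
Step 3 — remaining eigenvalues from the quadratic λ² - 12λ + 30 = 0:
  Δ = 12² - 4·30 = 144 - 120 = 24,  λ = (12 ± √24)/2 = (12 ± 4.899)/2 ≈ 8.4495 or 3.5505.
  Sorted: λ_1 = 8.4495,  λ_2 = 4,  λ_3 = 3.5505  (check: sum = 16 = tr ✓).

Step 4 — unit eigenvector for λ_1 ≈ 8.4495: v spans the null space of (Sigma - λ_1 I), whose rows are
  r_1 = (-2.4495, 1, -2),  r_2 = (1, -4.4495, -1),  r_3 = (-2, -1, -2.4495).
  v is orthogonal to every row, so take v ∝ r_1 × r_2 = ((1)·(-1) - (-2)·(-4.4495), (-2)·(1) - (-2.4495)·(-1), (-2.4495)·(-4.4495) - (1)·(1)) ≈ (-9.899, -4.4495, 9.899).
  Rescale (multiply by -1 so the first nonzero entry is positive): u = (9.899, 4.4495, -9.899).
  ||u|| = √((9.899)² + (4.4495)² + (-9.899)²) = √(215.7775) ≈ 14.6894,  v_1 = u/||u|| ≈ (0.6739, 0.3029, -0.6739) (||v_1|| = 1).

λ_1 = 8.4495,  λ_2 = 4,  λ_3 = 3.5505;  v_1 ≈ (0.6739, 0.3029, -0.6739)


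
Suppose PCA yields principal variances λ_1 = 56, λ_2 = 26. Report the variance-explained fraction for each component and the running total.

Step 1 — total variance = trace(Sigma) = Σ λ_i = 56 + 26 = 82.

Step 2 — fraction explained by component i = λ_i / Σ λ:
  PC1: 56/82 = 0.6829
  PC2: 26/82 = 0.3171

Step 3 — cumulative fraction after k components = (λ_1 + ... + λ_k) / Σ λ:
  k = 1: 56/82 = 0.6829
  k = 2: (56 + 26)/82 = 82/82 = 1

Summary (fraction, with percent):

explained: PC1 0.6829 (68.29%), PC2 0.3171 (31.71%);  cumulative: 0.6829, 1


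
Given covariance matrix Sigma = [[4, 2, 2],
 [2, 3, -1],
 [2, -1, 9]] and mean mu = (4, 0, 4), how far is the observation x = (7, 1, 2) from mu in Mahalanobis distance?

Step 1 — centre the observation: (x - mu) = (3, 1, -2).

Step 2 — invert Sigma (cofactor / det for 3×3, or solve directly):
  Sigma^{-1} = [[0.5417, -0.4167, -0.1667],
 [-0.4167, 0.6667, 0.1667],
 [-0.1667, 0.1667, 0.1667]].

Step 3 — form the quadratic (x - mu)^T · Sigma^{-1} · (x - mu):
  Sigma^{-1} · (x - mu) = (1.5417, -0.9167, -0.6667).
  (x - mu)^T · [Sigma^{-1} · (x - mu)] = (3)·(1.5417) + (1)·(-0.9167) + (-2)·(-0.6667) = 5.0417.

Step 4 — take square root: d = √(5.0417) ≈ 2.2454.

d(x, mu) = √(5.0417) ≈ 2.2454


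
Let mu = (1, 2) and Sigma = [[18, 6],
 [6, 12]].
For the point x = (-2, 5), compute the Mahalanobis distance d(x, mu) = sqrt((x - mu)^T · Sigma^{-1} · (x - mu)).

Step 1 — centre the observation: (x - mu) = (-3, 3).

Step 2 — invert Sigma. det(Sigma) = 18·12 - (6)² = 180.
  Sigma^{-1} = (1/det) · [[d, -b], [-b, a]] = [[0.0667, -0.0333],
 [-0.0333, 0.1]].

Step 3 — form the quadratic (x - mu)^T · Sigma^{-1} · (x - mu):
  Sigma^{-1} · (x - mu) = (-0.3, 0.4).
  (x - mu)^T · [Sigma^{-1} · (x - mu)] = (-3)·(-0.3) + (3)·(0.4) = 2.1.

Step 4 — take square root: d = √(2.1) ≈ 1.4491.

d(x, mu) = √(2.1) ≈ 1.4491


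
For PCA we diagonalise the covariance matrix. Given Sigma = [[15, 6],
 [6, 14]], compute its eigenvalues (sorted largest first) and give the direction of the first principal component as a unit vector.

Step 1 — characteristic polynomial of 2×2 Sigma:
  det(Sigma - λI) = λ² - trace · λ + det = 0.
  trace = 15 + 14 = 29, det = 15·14 - (6)² = 174.
Step 2 — discriminant:
  Δ = trace² - 4·det = 841 - 696 = 145.
Step 3 — eigenvalues:
  λ = (trace ± √Δ)/2 = (29 ± 12.0416)/2,
  λ_1 = 20.5208,  λ_2 = 8.4792.

Step 4 — unit eigenvector for λ_1: solve (Sigma - λ_1 I)v = 0. First row:
  (15 - 20.5208)·v_x + (6)·v_y = 0, i.e. (-5.5208)·v_x + (6)·v_y = 0,
  so v ∝ (b, λ_1 - a) = (6, 5.5208) = u.
  ||u|| = √((6)² + (5.5208)²) = √(66.4792) ≈ 8.1535,
  v_1 = u/||u|| ≈ (0.7359, 0.6771) (||v_1|| = 1).

λ_1 = 20.5208,  λ_2 = 8.4792;  v_1 ≈ (0.7359, 0.6771)


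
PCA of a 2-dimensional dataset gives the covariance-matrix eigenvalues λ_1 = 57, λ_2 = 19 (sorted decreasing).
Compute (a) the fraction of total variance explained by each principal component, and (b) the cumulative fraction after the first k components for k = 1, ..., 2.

Step 1 — total variance = trace(Sigma) = Σ λ_i = 57 + 19 = 76.

Step 2 — fraction explained by component i = λ_i / Σ λ:
  PC1: 57/76 = 0.75
  PC2: 19/76 = 0.25

Step 3 — cumulative fraction after k components = (λ_1 + ... + λ_k) / Σ λ:
  k = 1: 57/76 = 0.75
  k = 2: (57 + 19)/76 = 76/76 = 1

Summary (fraction, with percent):

explained: PC1 0.75 (75%), PC2 0.25 (25%);  cumulative: 0.75, 1


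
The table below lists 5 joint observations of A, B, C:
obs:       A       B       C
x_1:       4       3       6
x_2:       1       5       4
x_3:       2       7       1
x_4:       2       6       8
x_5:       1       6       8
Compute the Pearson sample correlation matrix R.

Step 1 — column means:
  mean(A) = (4 + 1 + 2 + 2 + 1) / 5 = 10/5 = 2
  mean(B) = (3 + 5 + 7 + 6 + 6) / 5 = 27/5 = 5.4
  mean(C) = (6 + 4 + 1 + 8 + 8) / 5 = 27/5 = 5.4

Step 2 — sample variances and covariances s[i,j] = (1/(n-1)) · Σ_k (x_{k,i} - mean_i) · (x_{k,j} - mean_j), with n-1 = 4:
  s[A,A] = ((2)·(2) + (-1)·(-1) + (0)·(0) + (0)·(0) + (-1)·(-1)) / 4 = 6/4 = 1.5
  s[A,B] = ((2)·(-2.4) + (-1)·(-0.4) + (0)·(1.6) + (0)·(0.6) + (-1)·(0.6)) / 4 = -5/4 = -1.25
  s[A,C] = ((2)·(0.6) + (-1)·(-1.4) + (0)·(-4.4) + (0)·(2.6) + (-1)·(2.6)) / 4 = 0/4 = 0
  s[B,B] = ((-2.4)·(-2.4) + (-0.4)·(-0.4) + (1.6)·(1.6) + (0.6)·(0.6) + (0.6)·(0.6)) / 4 = 9.2/4 = 2.3
  s[B,C] = ((-2.4)·(0.6) + (-0.4)·(-1.4) + (1.6)·(-4.4) + (0.6)·(2.6) + (0.6)·(2.6)) / 4 = -4.8/4 = -1.2
  s[C,C] = ((0.6)·(0.6) + (-1.4)·(-1.4) + (-4.4)·(-4.4) + (2.6)·(2.6) + (2.6)·(2.6)) / 4 = 35.2/4 = 8.8
  Sample standard deviations s_i = √(s[i,i]):
  s(A) = √(1.5) = 1.2247
  s(B) = √(2.3) = 1.5166
  s(C) = √(8.8) = 2.9665

Step 3 — r_{ij} = s_{ij} / (s_i · s_j):
  r[A,A] = 1 (diagonal).
  r[A,B] = -1.25 / (1.2247 · 1.5166) = -1.25 / 1.8574 = -0.673
  r[A,C] = 0 / (1.2247 · 2.9665) = 0 / 3.6332 = 0
  r[B,B] = 1 (diagonal).
  r[B,C] = -1.2 / (1.5166 · 2.9665) = -1.2 / 4.4989 = -0.2667
  r[C,C] = 1 (diagonal).

R is symmetric with unit diagonal. Assembling:

R = [[1, -0.673, 0],
 [-0.673, 1, -0.2667],
 [0, -0.2667, 1]]


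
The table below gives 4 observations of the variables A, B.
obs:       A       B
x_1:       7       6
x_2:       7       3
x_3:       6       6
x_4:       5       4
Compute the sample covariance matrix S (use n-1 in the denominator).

Step 1 — column means:
  mean(A) = (7 + 7 + 6 + 5) / 4 = 25/4 = 6.25
  mean(B) = (6 + 3 + 6 + 4) / 4 = 19/4 = 4.75

Step 2 — sample covariance S[i,j] = (1/(n-1)) · Σ_k (x_{k,i} - mean_i) · (x_{k,j} - mean_j), with n-1 = 3.
  S[A,A] = ((0.75)·(0.75) + (0.75)·(0.75) + (-0.25)·(-0.25) + (-1.25)·(-1.25)) / 3 = 2.75/3 = 0.9167
  S[A,B] = ((0.75)·(1.25) + (0.75)·(-1.75) + (-0.25)·(1.25) + (-1.25)·(-0.75)) / 3 = 0.25/3 = 0.0833
  S[B,B] = ((1.25)·(1.25) + (-1.75)·(-1.75) + (1.25)·(1.25) + (-0.75)·(-0.75)) / 3 = 6.75/3 = 2.25

S is symmetric (S[j,i] = S[i,j]). Assembling:

S = [[0.9167, 0.0833],
 [0.0833, 2.25]]


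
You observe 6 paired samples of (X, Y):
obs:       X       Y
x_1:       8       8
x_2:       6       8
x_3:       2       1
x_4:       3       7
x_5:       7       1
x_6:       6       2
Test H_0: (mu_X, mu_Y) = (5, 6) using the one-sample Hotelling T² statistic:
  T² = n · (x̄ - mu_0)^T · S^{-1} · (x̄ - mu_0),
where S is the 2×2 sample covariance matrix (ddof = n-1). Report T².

Step 1 — sample mean vector:
  mean(X) = (8 + 6 + 2 + 3 + 7 + 6) / 6 = 32/6 = 5.3333
  mean(Y) = (8 + 8 + 1 + 7 + 1 + 2) / 6 = 27/6 = 4.5
  x̄ = (5.3333, 4.5),  deviation x̄ - mu_0 = (5.3333, 4.5) - (5, 6) = (0.3333, -1.5).

Step 2 — sample covariance matrix, S[i,j] = (1/(n-1)) · Σ_k (x_{k,i} - mean_i) · (x_{k,j} - mean_j), divisor n-1 = 5:
  S[X,X] = ((2.6667)·(2.6667) + (0.6667)·(0.6667) + (-3.3333)·(-3.3333) + (-2.3333)·(-2.3333) + (1.6667)·(1.6667) + (0.6667)·(0.6667)) / 5 = 27.3333/5 = 5.4667
  S[X,Y] = ((2.6667)·(3.5) + (0.6667)·(3.5) + (-3.3333)·(-3.5) + (-2.3333)·(2.5) + (1.6667)·(-3.5) + (0.6667)·(-2.5)) / 5 = 10/5 = 2
  S[Y,Y] = ((3.5)·(3.5) + (3.5)·(3.5) + (-3.5)·(-3.5) + (2.5)·(2.5) + (-3.5)·(-3.5) + (-2.5)·(-2.5)) / 5 = 61.5/5 = 12.3
  S = [[5.4667, 2],
 [2, 12.3]].

Step 3 — invert S. det(S) = 5.4667·12.3 - (2)² = 63.24.
  S^{-1} = (1/det) · [[d, -b], [-b, a]] = [[0.1945, -0.0316],
 [-0.0316, 0.0864]].

Step 4 — quadratic form (x̄ - mu_0)^T · S^{-1} · (x̄ - mu_0):
  S^{-1} · (x̄ - mu_0) = (0.1123, -0.1402),
  (x̄ - mu_0)^T · [...] = (0.3333)·(0.1123) + (-1.5)·(-0.1402) = 0.2477.

Step 5 — scale by n: T² = 6 · 0.2477 = 1.4864.

T² ≈ 1.4864


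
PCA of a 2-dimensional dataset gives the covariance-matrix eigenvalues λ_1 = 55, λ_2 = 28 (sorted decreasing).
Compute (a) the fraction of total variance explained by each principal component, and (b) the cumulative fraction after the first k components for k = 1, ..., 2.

Step 1 — total variance = trace(Sigma) = Σ λ_i = 55 + 28 = 83.

Step 2 — fraction explained by component i = λ_i / Σ λ:
  PC1: 55/83 = 0.6627
  PC2: 28/83 = 0.3373

Step 3 — cumulative fraction after k components = (λ_1 + ... + λ_k) / Σ λ:
  k = 1: 55/83 = 0.6627
  k = 2: (55 + 28)/83 = 83/83 = 1

Summary (fraction, with percent):

explained: PC1 0.6627 (66.27%), PC2 0.3373 (33.73%);  cumulative: 0.6627, 1


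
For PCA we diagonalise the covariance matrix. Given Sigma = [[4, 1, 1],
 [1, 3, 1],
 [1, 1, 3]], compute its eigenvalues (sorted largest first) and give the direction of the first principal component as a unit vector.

Step 1 — characteristic polynomial p(λ) = det(λI - Sigma) = λ³ - tr·λ² + c_1·λ - det, where tr = trace, c_1 = sum of the principal 2×2 minors, det = det(Sigma):
  tr = 4 + 3 + 3 = 10,
  c_1 = (4·3 - (1)²) + (4·3 - (1)²) + (3·3 - (1)²) = 11 + 11 + 8 = 30,
  det = 4·(3·3 - (1)²) - (1)·((1)·3 - (1)·(1)) + (1)·((1)·(1) - 3·(1)) = 4·(8) - (1)·(2) + (1)·(-2) = 28.
  So p(λ) = λ³ - 10λ² + 30λ - 28.
Step 2 — look for an integer root (rational root theorem: any rational root is an integer divisor of 28). Testing λ = 2:
  p(2) = 8 - 40 + 60 - 28 = 0  ✓
  Dividing out (λ - 2): p(λ) = (λ - 2)(λ² - 8λ + 14).
Step 3 — remaining eigenvalues from the quadratic λ² - 8λ + 14 = 0:
  Δ = 8² - 4·14 = 64 - 56 = 8,  λ = (8 ± √8)/2 = (8 ± 2.8284)/2 ≈ 5.4142 or 2.5858.
  Sorted: λ_1 = 5.4142,  λ_2 = 2.5858,  λ_3 = 2  (check: sum = 10 = tr ✓).

Step 4 — unit eigenvector for λ_1 ≈ 5.4142: v spans the null space of (Sigma - λ_1 I), whose rows are
  r_1 = (-1.4142, 1, 1),  r_2 = (1, -2.4142, 1),  r_3 = (1, 1, -2.4142).
  v is orthogonal to every row, so take v ∝ r_1 × r_2 = ((1)·(1) - (1)·(-2.4142), (1)·(1) - (-1.4142)·(1), (-1.4142)·(-2.4142) - (1)·(1)) ≈ (3.4142, 2.4142, 2.4142).
  Let u = (3.4142, 2.4142, 2.4142).
  ||u|| = √((3.4142)² + (2.4142)² + (2.4142)²) = √(23.3137) ≈ 4.8284,  v_1 = u/||u|| ≈ (0.7071, 0.5, 0.5) (||v_1|| = 1).

λ_1 = 5.4142,  λ_2 = 2.5858,  λ_3 = 2;  v_1 ≈ (0.7071, 0.5, 0.5)
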